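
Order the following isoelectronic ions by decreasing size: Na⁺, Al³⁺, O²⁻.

All of these have 10 electrons, so size is governed by nuclear charge alone: the more protons, the stronger the pull on the same electron cloud, and the smaller the ion.
Nuclear charges: Al³⁺ (Z=13), Na⁺ (Z=11), O²⁻ (Z=8).
Largest to smallest: O²⁻ > Na⁺ > Al³⁺.

O²⁻, Na⁺, Al³⁺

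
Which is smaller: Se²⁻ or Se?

Forming Se²⁻ adds 2 electrons to Se. More electron–electron repulsion in the same shell, with unchanged nuclear charge, lets the cloud expand.
An anion is larger than its parent atom: Se²⁻ > Se.

Se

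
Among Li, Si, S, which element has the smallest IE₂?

The second ionization energy removes an electron from the +1 ion. For each element: Li⁺ is the bare [He] core; Si⁺ still has 3 valence electrons; S⁺ still has 5 valence electrons.
Pulling an electron out of a noble-gas core costs far more than removing a remaining valence electron, so Li sits at the high end of IE_2.
Valence configurations: Si⁺ [Ne]3s²3p¹, S⁺ [Ne]3s²3p³.
Tabulated IE_2 (kJ/mol): Li 7298, Si 1577, S 2252.
So the second ionization energies run Si < S < Li.

Si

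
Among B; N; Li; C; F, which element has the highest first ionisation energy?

F

Across a period the outer electron is held more tightly (higher IE₁); down a group it sits in a higher shell, more shielded, and comes off more easily.
All lie in period 2, so first ionization energy increases left to right.
The highest first ionisation energy among these belongs to F.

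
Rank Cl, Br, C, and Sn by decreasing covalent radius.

C is in period 2, group 14; Cl is in period 3, group 17; Br is in period 4, group 17; Sn is in period 5, group 14.
Across a period the added protons contract the valence shell; down a group each new principal shell makes the atom larger.
Here both period and group differ, so the two effects have to be weighed against each other.
Cl > C: period and group pull opposite ways; the down-group shift dominates (99 vs 75 pm).
Br > Cl: they share group 17; the group trend gives Br the larger value.
Sn > Br: both effects reinforce here, so Sn is clearly the larger of the two.
Tabulated atomic radius (pm): C 75, Cl 99, Br 114, Sn 140.
So from largest to smallest: Sn > Br > Cl > C.

Sn > Br > Cl > C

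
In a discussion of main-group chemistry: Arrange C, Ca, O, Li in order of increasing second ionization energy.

Ca < C < O < Li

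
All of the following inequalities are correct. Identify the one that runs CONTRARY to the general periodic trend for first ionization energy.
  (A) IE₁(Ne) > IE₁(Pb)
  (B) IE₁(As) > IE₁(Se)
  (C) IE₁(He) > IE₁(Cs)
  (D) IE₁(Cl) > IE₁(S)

The general trend: first ionization energy increases across a period and decreases down a group.
(A) Ne (period 2, group 18) vs Pb (period 6, group 14): the stated order agrees with the simple trend.
(B) As (period 4, group 15) vs Se (period 4, group 16): the stated order contradicts the simple trend.
(C) He (period 1, group 18) vs Cs (period 6, group 1): the stated order agrees with the simple trend.
(D) Cl (period 3, group 17) vs S (period 3, group 16): the stated order agrees with the simple trend.
The exception is (B): Se (4p⁴) ionizes more easily than half-filled As (4p³).

(B)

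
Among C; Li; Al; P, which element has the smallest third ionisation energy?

IE_3 is the cost of taking one more electron from the +2 cation: C²⁺ still has 2 valence electrons; Li²⁺ is already 1 electron into the core; Al²⁺ still has 1 valence electron; P²⁺ still has 3 valence electrons.
Core electrons are held far more tightly than valence electrons, so Li tops the IE_3 order.
Valence configurations: C²⁺ [He]2s², Al²⁺ [Ne]3s¹, P²⁺ [Ne]3s²3p¹.
The numbers (kJ/mol): C 4620, Li 11815, Al 2745, P 2914.
Putting it together, IE_3: Al < P < C < Li.

Al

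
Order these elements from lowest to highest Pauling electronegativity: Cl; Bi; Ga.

EN rises left→right (higher Z_eff, smaller atoms) and falls top→bottom (larger, more shielded atoms).
These span different periods and groups, so the two trends combine.
Bi > Ga: period and group pull opposite ways; the across-period shift dominates (2.02 vs 1.81).
Cl > Bi: both effects reinforce here, so Cl is clearly the higher of the two.
Approximate values (Pauling): Cl 3.16, Ga 1.81, Bi 2.02.
So from lowest to highest: Ga < Bi < Cl.

Ga < Bi < Cl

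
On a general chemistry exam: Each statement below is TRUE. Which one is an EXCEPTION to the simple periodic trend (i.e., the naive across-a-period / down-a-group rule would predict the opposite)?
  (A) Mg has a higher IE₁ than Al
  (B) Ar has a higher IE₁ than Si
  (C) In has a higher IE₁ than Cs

(A)

The general trend: IE₁ increases across a period and decreases down a group.
(A) Mg (period 3, group 2) vs Al (period 3, group 13): the stated order contradicts the simple trend.
(B) Ar (period 3, group 18) vs Si (period 3, group 14): the stated order agrees with the simple trend.
(C) In (period 5, group 13) vs Cs (period 6, group 1): the stated order agrees with the simple trend.
The exception is (A): Al's single 3p electron is easier to remove than one from Mg's filled 3s².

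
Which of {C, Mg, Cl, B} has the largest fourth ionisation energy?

Consider each +3 ion: C³⁺ still has 1 valence electron; Mg³⁺ is already 1 electron into the core; Cl³⁺ still has 4 valence electrons; B³⁺ is the bare [He] core.
Pulling an electron out of a noble-gas core costs far more than removing a remaining valence electron, so Mg and B sit at the high end of IE_4.
Valence configurations: C³⁺ [He]2s¹, Cl³⁺ [Ne]3s²3p².
The numbers (kJ/mol): C 6223, Mg 10543, Cl 5159, B 25026.
So the fourth ionization energies run Cl < C < Mg < B.

B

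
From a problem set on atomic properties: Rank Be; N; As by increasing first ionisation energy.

Be is in period 2, group 2; N is in period 2, group 15; As is in period 4, group 15.
IE₁ increases left→right with effective nuclear charge and decreases top→bottom as the valence shell moves farther out.
These span different periods and groups, so the two trends combine.
As > Be: the two effects oppose for this pair; the across-period effect wins (947 vs 900 kJ/mol).
N > As: N sits above As in group 15, so the down-group effect alone puts N higher.
Approximate values (kJ/mol): Be 900, N 1402, As 947.
So from lowest to highest: Be < As < N.

Be < As < N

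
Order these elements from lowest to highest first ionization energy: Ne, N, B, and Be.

Across a period the outer electron is held more tightly (higher IE₁); down a group it sits in a higher shell, more shielded, and comes off more easily.
All lie in period 2; the across-period trend (first ionization energy increases left to right) applies, with the exception below.
Note the exception: Be has a higher first ionization energy than B, contrary to the simple trend — removing B's lone 2p electron is easier than breaking Be's filled 2s².
For reference (kJ/mol): Be 900, B 801, N 1402, Ne 2081.
So from lowest to highest: B < Be < N < Ne.

B < Be < N < Ne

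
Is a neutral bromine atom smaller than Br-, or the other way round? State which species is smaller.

Forming Br- adds 1 electron to Br. More electron–electron repulsion in the same shell, with unchanged nuclear charge, lets the cloud expand.
An anion is larger than its parent atom: Br- > Br.

Br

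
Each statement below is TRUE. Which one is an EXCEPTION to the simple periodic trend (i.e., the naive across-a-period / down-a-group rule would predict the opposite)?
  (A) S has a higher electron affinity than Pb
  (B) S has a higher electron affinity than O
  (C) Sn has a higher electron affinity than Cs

(B)

The general trend: electron affinity increases across a period and decreases down a group.
(A) S (period 3, group 16) vs Pb (period 6, group 14): the stated order agrees with the simple trend.
(B) S (period 3, group 16) vs O (period 2, group 16): the stated order contradicts the simple trend.
(C) Sn (period 5, group 14) vs Cs (period 6, group 1): the stated order agrees with the simple trend.
The exception is (B): the compact 2p subshell of O repels the added electron more than S's larger 3p does.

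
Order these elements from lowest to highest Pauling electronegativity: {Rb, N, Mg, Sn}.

Rb < Mg < Sn < N

Atoms toward the upper right of the periodic table pull bonding electrons most strongly.
Neither a single period nor a single group — weigh both effects.
Mg > Rb: both effects reinforce here, so Mg is clearly the higher of the two.
Sn > Mg: the two effects oppose for this pair; the across-period effect wins (1.96 vs 1.31).
N > Sn: relative to Sn, both the across-period and down-group shifts push N's electronegativity up.
Approximate values (Pauling): N 3.04, Mg 1.31, Rb 0.82, Sn 1.96.
So from lowest to highest: Rb < Mg < Sn < N.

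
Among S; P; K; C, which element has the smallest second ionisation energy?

P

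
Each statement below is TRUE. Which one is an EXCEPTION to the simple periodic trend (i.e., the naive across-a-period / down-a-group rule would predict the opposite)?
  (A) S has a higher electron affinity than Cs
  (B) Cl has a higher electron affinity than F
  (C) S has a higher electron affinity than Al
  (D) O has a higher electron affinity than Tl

The general trend: electron affinity increases across a period and decreases down a group.
(A) S (period 3, group 16) vs Cs (period 6, group 1): the stated order agrees with the simple trend.
(B) Cl (period 3, group 17) vs F (period 2, group 17): the stated order contradicts the simple trend.
(C) S (period 3, group 16) vs Al (period 3, group 13): the stated order agrees with the simple trend.
(D) O (period 2, group 16) vs Tl (period 6, group 13): the stated order agrees with the simple trend.
The exception is (B): F's small 2p subshell makes the incoming electron feel strong e⁻–e⁻ repulsion, so Cl actually releases more energy on gaining an electron.

(B)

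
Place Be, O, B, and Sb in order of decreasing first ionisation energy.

O > Be > Sb > B

Be is in period 2, group 2; B is in period 2, group 13; O is in period 2, group 16; Sb is in period 5, group 15.
IE₁ increases left→right with effective nuclear charge and decreases top→bottom as the valence shell moves farther out.
Here both period and group differ, so the two effects have to be weighed against each other.
Sb > B: period and group pull opposite ways; the across-period shift dominates (831 vs 801 kJ/mol).
Be > Sb: period and group pull opposite ways; the down-group shift dominates (900 vs 831 kJ/mol).
O > Be: both are in period 2; the period trend gives O the larger value.
Note the exception: Be has a higher first ionization energy than B, contrary to the simple trend — removing B's lone 2p electron is easier than breaking Be's filled 2s².
Approximate values (kJ/mol): Be 900, B 801, O 1314, Sb 831.
So from highest to lowest: O > Be > Sb > B.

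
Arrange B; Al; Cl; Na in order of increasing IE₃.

Al < B < Cl < Na

Consider each +2 ion: B²⁺ still has 1 valence electron; Al²⁺ still has 1 valence electron; Cl²⁺ still has 5 valence electrons; Na²⁺ is already 1 electron into the core.
Pulling an electron out of a noble-gas core costs far more than removing a remaining valence electron, so Na sits at the high end of IE_3.
Valence configurations: B²⁺ [He]2s¹, Al²⁺ [Ne]3s¹, Cl²⁺ [Ne]3s²3p³.
The numbers (kJ/mol): B 3660, Al 2745, Cl 3822, Na 6910.
Hence IE_3: Al < B < Cl < Na.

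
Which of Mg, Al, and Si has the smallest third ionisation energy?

Consider each +2 ion: Mg²⁺ is the bare [Ne] core; Al²⁺ still has 1 valence electron; Si²⁺ still has 2 valence electrons.
Breaking into a closed-shell core is much more expensive than removing a leftover valence electron — Mg has the largest IE_3 here.
Valence configurations: Al²⁺ [Ne]3s¹, Si²⁺ [Ne]3s².
Tabulated IE_3 (kJ/mol): Mg 7733, Al 2745, Si 3232.
So the third ionization energies run Al < Si < Mg.

Al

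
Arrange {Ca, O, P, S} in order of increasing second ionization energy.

Ca < P < S < O

Consider each +1 ion: Ca⁺ still has 1 valence electron; O⁺ still has 5 valence electrons; P⁺ still has 4 valence electrons; S⁺ still has 5 valence electrons.
All are still removing valence electrons, so compare the +1 ions as you would atoms: IE_2 generally rises across a period (higher Z_eff) and falls down a group (larger shell), subject to the usual subshell exceptions.
Valence configurations: Ca⁺ [Ar]4s¹, O⁺ [He]2s²2p³, P⁺ [Ne]3s²3p², S⁺ [Ne]3s²3p³.
The numbers (kJ/mol): Ca 1145, O 3388, P 1907, S 2252.
Overall IE_2 order: Ca < P < S < O.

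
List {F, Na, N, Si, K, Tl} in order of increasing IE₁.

N is in period 2, group 15; F is in period 2, group 17; Na is in period 3, group 1; Si is in period 3, group 14; K is in period 4, group 1; Tl is in period 6, group 13.
IE₁ increases left→right with effective nuclear charge and decreases top→bottom as the valence shell moves farther out.
Here both period and group differ, so the two effects have to be weighed against each other.
Na > K: they share group 1; the group trend gives Na the larger value.
Tl > Na: the two effects oppose for this pair; the across-period effect wins (589 vs 496 kJ/mol).
Si > Tl: both effects reinforce here, so Si is clearly the higher of the two.
N > Si: both effects reinforce here, so N is clearly the higher of the two.
F > N: both are in period 2; the period trend gives F the larger value.
Approximate values (kJ/mol): N 1402, F 1681, Na 496, Si 786, K 419, Tl 589.
So from lowest to highest: K < Na < Tl < Si < N < F.

K < Na < Tl < Si < N < F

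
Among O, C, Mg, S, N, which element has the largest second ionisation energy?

O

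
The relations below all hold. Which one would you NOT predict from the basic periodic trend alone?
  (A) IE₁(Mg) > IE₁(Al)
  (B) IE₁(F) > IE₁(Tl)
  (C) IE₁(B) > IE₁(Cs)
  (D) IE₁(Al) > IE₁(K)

The general trend: first ionization energy increases across a period and decreases down a group.
(A) Mg (period 3, group 2) vs Al (period 3, group 13): the stated order contradicts the simple trend.
(B) F (period 2, group 17) vs Tl (period 6, group 13): the stated order agrees with the simple trend.
(C) B (period 2, group 13) vs Cs (period 6, group 1): the stated order agrees with the simple trend.
(D) Al (period 3, group 13) vs K (period 4, group 1): the stated order agrees with the simple trend.
The exception is (A): Al's single 3p electron is easier to remove than one from Mg's filled 3s².

(A)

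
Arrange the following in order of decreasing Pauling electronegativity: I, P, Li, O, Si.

Li is in period 2, group 1; O is in period 2, group 16; Si is in period 3, group 14; P is in period 3, group 15; I is in period 5, group 17.
Electronegativity increases across a period and decreases down a group, tracking effective nuclear charge and atomic size.
Neither a single period nor a single group — weigh both effects.
Si > Li: the two effects oppose for this pair; the across-period effect wins (1.90 vs 0.98).
P > Si: P lies to the right of Si in period 3, so the across-period effect alone puts P higher.
I > P: the two effects oppose for this pair; the across-period effect wins (2.66 vs 2.19).
O > I: period and group pull opposite ways; the down-group shift dominates (3.44 vs 2.66).
Tabulated electronegativity (Pauling): Li 0.98, O 3.44, Si 1.90, P 2.19, I 2.66.
So from highest to lowest: O > I > P > Si > Li.

O > I > P > Si > Li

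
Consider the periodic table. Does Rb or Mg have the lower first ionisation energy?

Across a period the outer electron is held more tightly (higher IE₁); down a group it sits in a higher shell, more shielded, and comes off more easily.
Neither a single period nor a single group — weigh both effects.
Mg > Rb: relative to Rb, both the across-period and down-group shifts push Mg's first ionization energy up.
For reference (kJ/mol): Mg 738, Rb 403.
So Rb has the lower first ionisation energy (Rb < Mg).

Rb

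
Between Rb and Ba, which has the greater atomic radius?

Rb

Radius decreases left→right (rising Z_eff, same n) and increases top→bottom (higher n).
These sit on a diagonal, where the across-period and down-group effects partly cancel.
Rb > Ba: the two effects oppose for this pair; the across-period effect wins (210 vs 196 pm).
Tabulated atomic radius (pm): Rb 210, Ba 196.
So Rb has the greater atomic radius (Rb > Ba).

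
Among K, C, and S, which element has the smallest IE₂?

S

The second ionization energy removes an electron from the +1 ion. For each element: K⁺ is the bare [Ar] core; C⁺ still has 3 valence electrons; S⁺ still has 5 valence electrons.
Core electrons are held far more tightly than valence electrons, so K tops the IE_2 order.
Valence configurations: C⁺ [He]2s²2p¹, S⁺ [Ne]3s²3p³.
The numbers (kJ/mol): K 3052, C 2353, S 2252.
So the second ionization energies run S < C < K.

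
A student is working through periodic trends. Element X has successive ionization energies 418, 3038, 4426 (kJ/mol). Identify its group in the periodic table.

Group 1

Look for the largest jump between consecutive ionization energies: IE2/IE1 ≈ 7.3, far larger than any earlier ratio.
That jump marks the point where a core electron is being removed. So the atom has 1 valence electron.
A main-group element with 1 valence electron is in group 1.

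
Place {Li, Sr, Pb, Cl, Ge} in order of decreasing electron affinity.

Cl, Ge, Li, Pb, Sr

Li is in period 2, group 1; Cl is in period 3, group 17; Ge is in period 4, group 14; Sr is in period 5, group 2; Pb is in period 6, group 14.
EA tends to increase across a period and decrease down a group, though the pattern is less regular than for IE or radius.
Neither a single period nor a single group — weigh both effects.
Pb > Sr: the two effects oppose for this pair; the across-period effect wins (35 vs 5 kJ/mol).
Li > Pb: period and group pull opposite ways; the down-group shift dominates (60 vs 35 kJ/mol).
Ge > Li: period and group pull opposite ways; the across-period shift dominates (119 vs 60 kJ/mol).
Cl > Ge: both effects reinforce here, so Cl is clearly the higher of the two.
For reference (kJ/mol): Li 60, Cl 349, Ge 119, Sr 5, Pb 35.
So from highest to lowest: Cl > Ge > Li > Pb > Sr.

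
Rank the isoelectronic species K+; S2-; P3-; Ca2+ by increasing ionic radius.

Ca2+, K+, S2-, P3-

All of these have 18 electrons, so size is governed by nuclear charge alone: the more protons, the stronger the pull on the same electron cloud, and the smaller the ion.
Nuclear charges: Ca2+ (Z=20), K+ (Z=19), S2- (Z=16), P3- (Z=15).
Smallest to largest: Ca2+ < K+ < S2- < P3-.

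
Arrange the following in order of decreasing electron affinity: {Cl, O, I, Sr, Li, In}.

Cl, I, O, Li, In, Sr

Electron affinity generally becomes more exothermic across a period toward the halogens and less exothermic down a group.
Neither a single period nor a single group — weigh both effects.
In > Sr: both are in period 5; the period trend gives In the larger value.
Li > In: period and group pull opposite ways; the down-group shift dominates (60 vs 29 kJ/mol).
O > Li: O lies to the right of Li in period 2, so the across-period effect alone puts O higher.
I > O: period and group pull opposite ways; the across-period shift dominates (295 vs 141 kJ/mol).
Cl > I: Cl sits above I in group 17, so the down-group effect alone puts Cl higher.
Tabulated electron affinity (kJ/mol): Li 60, O 141, Cl 349, Sr 5, In 29, I 295.
So from highest to lowest: Cl > I > O > Li > In > Sr.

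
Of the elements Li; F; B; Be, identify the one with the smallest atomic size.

F

Moving right in a period, electrons are added to the same shell under a stronger nuclear pull, so atoms get smaller; moving down, a new shell is opened and atoms get larger.
All lie in period 2, so atomic radius increases right to left.
The smallest atomic size among these belongs to F.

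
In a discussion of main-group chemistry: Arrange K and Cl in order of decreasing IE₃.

K, Cl

IE_3 is the cost of taking one more electron from the +2 cation: K²⁺ is already 1 electron into the core; Cl²⁺ still has 5 valence electrons.
Core electrons are held far more tightly than valence electrons, so K tops the IE_3 order.
Tabulated IE_3 (kJ/mol): K 4420, Cl 3822.
Putting it together, IE_3: Cl < K.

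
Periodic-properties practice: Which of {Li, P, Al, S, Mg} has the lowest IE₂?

After 1 electron has been removed, what remains? Li⁺ is the bare [He] core; P⁺ still has 4 valence electrons; Al⁺ still has 2 valence electrons; S⁺ still has 5 valence electrons; Mg⁺ still has 1 valence electron.
Core electrons are held far more tightly than valence electrons, so Li tops the IE_2 order.
Valence configurations: P⁺ [Ne]3s²3p², Al⁺ [Ne]3s², S⁺ [Ne]3s²3p³, Mg⁺ [Ne]3s¹.
The numbers (kJ/mol): Li 7298, P 1907, Al 1817, S 2252, Mg 1451.
Putting it together, IE_2: Mg < Al < P < S < Li.

Mg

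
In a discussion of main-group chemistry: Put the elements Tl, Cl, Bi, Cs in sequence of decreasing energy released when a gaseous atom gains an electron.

Cl is in period 3, group 17; Cs is in period 6, group 1; Tl is in period 6, group 13; Bi is in period 6, group 15.
EA tends to increase across a period and decrease down a group, though the pattern is less regular than for IE or radius.
These span different periods and groups, so the two trends combine.
Cs > Tl: this pair runs against the simple trend — see the exception note.
Bi > Cs: Bi lies to the right of Cs in period 6, so the across-period effect alone puts Bi higher.
Cl > Bi: both effects reinforce here, so Cl is clearly the higher of the two.
Note the exception: Cs has a higher electron affinity than Tl, contrary to the simple trend — Tl's ns²np¹ configuration gives only a small electron affinity — the sparsely filled np subshell binds an added electron weakly.
Tabulated electron affinity (kJ/mol): Cl 349, Cs 46, Tl 19, Bi 91.
So from highest to lowest: Cl > Bi > Cs > Tl.

Cl, Bi, Cs, Tl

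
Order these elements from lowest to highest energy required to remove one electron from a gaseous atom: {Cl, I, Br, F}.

I < Br < Cl < F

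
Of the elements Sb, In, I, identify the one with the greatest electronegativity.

I

In is in period 5, group 13; Sb is in period 5, group 15; I is in period 5, group 17.
Atoms toward the upper right of the periodic table pull bonding electrons most strongly.
All lie in period 5, so electronegativity increases left to right.
The greatest electronegativity among these belongs to I.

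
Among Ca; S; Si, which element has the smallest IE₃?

The third ionization energy removes an electron from the +2 ion. For each element: Ca²⁺ is the bare [Ar] core; S²⁺ still has 4 valence electrons; Si²⁺ still has 2 valence electrons.
Pulling an electron out of a noble-gas core costs far more than removing a remaining valence electron, so Ca sits at the high end of IE_3.
Valence configurations: S²⁺ [Ne]3s²3p², Si²⁺ [Ne]3s².
The numbers (kJ/mol): Ca 4912, S 3357, Si 3232.
Putting it together, IE_3: Si < S < Ca.

Si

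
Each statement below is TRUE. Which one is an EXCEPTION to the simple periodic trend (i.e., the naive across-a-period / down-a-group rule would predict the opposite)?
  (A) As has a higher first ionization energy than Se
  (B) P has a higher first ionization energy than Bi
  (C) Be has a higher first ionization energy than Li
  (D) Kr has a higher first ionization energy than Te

The general trend: first ionization energy increases across a period and decreases down a group.
(A) As (period 4, group 15) vs Se (period 4, group 16): the stated order contradicts the simple trend.
(B) P (period 3, group 15) vs Bi (period 6, group 15): the stated order agrees with the simple trend.
(C) Be (period 2, group 2) vs Li (period 2, group 1): the stated order agrees with the simple trend.
(D) Kr (period 4, group 18) vs Te (period 5, group 16): the stated order agrees with the simple trend.
The exception is (A): Se (4p⁴) ionizes more easily than half-filled As (4p³).

(A)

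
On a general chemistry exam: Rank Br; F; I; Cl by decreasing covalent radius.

I, Br, Cl, F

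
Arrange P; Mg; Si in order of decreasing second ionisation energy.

Consider each +1 ion: P⁺ still has 4 valence electrons; Mg⁺ still has 1 valence electron; Si⁺ still has 3 valence electrons.
All are still removing valence electrons, so compare the +1 ions as you would atoms: IE_2 generally rises across a period (higher Z_eff) and falls down a group (larger shell), subject to the usual subshell exceptions.
Valence configurations: P⁺ [Ne]3s²3p², Mg⁺ [Ne]3s¹, Si⁺ [Ne]3s²3p¹.
Tabulated IE_2 (kJ/mol): P 1907, Mg 1451, Si 1577.
Overall IE_2 order: Mg < Si < P.

P, Si, Mg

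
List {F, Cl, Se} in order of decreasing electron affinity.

Atoms with high Z_eff and room in the valence shell (especially the halogens) have the most exothermic electron affinities.
These span different periods and groups, so the two trends combine.
F > Se: relative to Se, both the across-period and down-group shifts push F's electron affinity up.
Cl > F: this pair runs against the simple trend — see the exception note.
Note the exception: Cl has a higher electron affinity than F, contrary to the simple trend — F's small 2p subshell makes the incoming electron feel strong e⁻–e⁻ repulsion, so Cl actually releases more energy on gaining an electron.
For reference (kJ/mol): F 328, Cl 349, Se 195.
So from highest to lowest: Cl > F > Se.

Cl > F > Se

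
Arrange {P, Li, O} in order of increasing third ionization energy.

The third ionization energy removes an electron from the +2 ion. For each element: P²⁺ still has 3 valence electrons; Li²⁺ is already 1 electron into the core; O²⁺ still has 4 valence electrons.
Pulling an electron out of a noble-gas core costs far more than removing a remaining valence electron, so Li sits at the high end of IE_3.
Valence configurations: P²⁺ [Ne]3s²3p¹, O²⁺ [He]2s²2p².
Approximate IE_3 values (kJ/mol): P 2914, Li 11815, O 5300.
So the third ionization energies run P < O < Li.

P < O < Li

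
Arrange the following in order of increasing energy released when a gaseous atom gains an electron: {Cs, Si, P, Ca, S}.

Si is in period 3, group 14; P is in period 3, group 15; S is in period 3, group 16; Ca is in period 4, group 2; Cs is in period 6, group 1.
EA tends to increase across a period and decrease down a group, though the pattern is less regular than for IE or radius.
These span different periods and groups, so the two trends combine.
Cs > Ca: this pair runs against the simple trend — see the exception note.
P > Cs: relative to Cs, both the across-period and down-group shifts push P's electron affinity up.
Si > P: this pair runs against the simple trend — see the exception note.
S > Si: S lies to the right of Si in period 3, so the across-period effect alone puts S higher.
Note the exception: Cs has a higher electron affinity than Ca, contrary to the simple trend — adding an electron to Ca (ns²) has to open a new, higher-energy np subshell, which is unfavourable.
Note the exception: Si has a higher electron affinity than P, contrary to the simple trend — adding an electron to P's half-filled 3p³ is unfavourable, so Si (3p²) has the more exothermic EA.
Approximate values (kJ/mol): Si 134, P 72, S 200, Ca 2, Cs 46.
So from lowest to highest: Ca < Cs < P < Si < S.

Ca < Cs < P < Si < S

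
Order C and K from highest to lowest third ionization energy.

The third ionization energy removes an electron from the +2 ion. For each element: C²⁺ still has 2 valence electrons; K²⁺ is already 1 electron into the core.
Usually core removal costs more than valence removal, but here the competition is close: a tightly held n=2 valence electron can cost more to remove than an n=3 core electron, so the actual values have to decide it.
Approximate IE_3 values (kJ/mol): C 4620, K 4420.
So the third ionization energies run K < C.

C > K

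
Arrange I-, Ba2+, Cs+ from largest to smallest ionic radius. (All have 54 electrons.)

All of these have 54 electrons, so size is governed by nuclear charge alone: the more protons, the stronger the pull on the same electron cloud, and the smaller the ion.
Nuclear charges: Ba2+ (Z=56), Cs+ (Z=55), I- (Z=53).
Largest to smallest: I- > Cs+ > Ba2+.

I-, Cs+, Ba2+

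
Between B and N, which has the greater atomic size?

Across a period the added protons contract the valence shell; down a group each new principal shell makes the atom larger.
All lie in period 2, so atomic radius increases right to left.
So B has the greater atomic size (B > N).

B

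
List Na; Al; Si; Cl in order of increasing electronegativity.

Na < Al < Si < Cl

Na is in period 3, group 1; Al is in period 3, group 13; Si is in period 3, group 14; Cl is in period 3, group 17.
Electronegativity increases across a period and decreases down a group, tracking effective nuclear charge and atomic size.
All lie in period 3, so electronegativity increases left to right.
So from lowest to highest: Na < Al < Si < Cl.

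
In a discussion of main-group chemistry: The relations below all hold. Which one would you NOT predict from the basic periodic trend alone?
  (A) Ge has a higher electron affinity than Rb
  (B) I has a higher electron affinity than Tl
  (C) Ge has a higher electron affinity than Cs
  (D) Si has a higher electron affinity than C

(D)

The general trend: electron affinity increases across a period and decreases down a group.
(A) Ge (period 4, group 14) vs Rb (period 5, group 1): the stated order agrees with the simple trend.
(B) I (period 5, group 17) vs Tl (period 6, group 13): the stated order agrees with the simple trend.
(C) Ge (period 4, group 14) vs Cs (period 6, group 1): the stated order agrees with the simple trend.
(D) Si (period 3, group 14) vs C (period 2, group 14): the stated order contradicts the simple trend.
The exception is (D): Si's larger, more diffuse 3p orbitals accept an added electron slightly more readily than C's compact 2p.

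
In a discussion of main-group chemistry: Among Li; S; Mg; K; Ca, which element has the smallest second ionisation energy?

Ca

Consider each +1 ion: Li⁺ is the bare [He] core; S⁺ still has 5 valence electrons; Mg⁺ still has 1 valence electron; K⁺ is the bare [Ar] core; Ca⁺ still has 1 valence electron.
Core electrons are held far more tightly than valence electrons, so K and Li top the IE_2 order.
Valence configurations: S⁺ [Ne]3s²3p³, Mg⁺ [Ne]3s¹, Ca⁺ [Ar]4s¹.
Tabulated IE_2 (kJ/mol): Li 7298, S 2252, Mg 1451, K 3052, Ca 1145.
Hence IE_2: Ca < Mg < S < K < Li.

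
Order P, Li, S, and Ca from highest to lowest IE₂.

Li, S, P, Ca

IE_2 is the cost of taking one more electron from the +1 cation: P⁺ still has 4 valence electrons; Li⁺ is the bare [He] core; S⁺ still has 5 valence electrons; Ca⁺ still has 1 valence electron.
Pulling an electron out of a noble-gas core costs far more than removing a remaining valence electron, so Li sits at the high end of IE_2.
Valence configurations: P⁺ [Ne]3s²3p², S⁺ [Ne]3s²3p³, Ca⁺ [Ar]4s¹.
Approximate IE_2 values (kJ/mol): P 1907, Li 7298, S 2252, Ca 1145.
Overall IE_2 order: Ca < P < S < Li.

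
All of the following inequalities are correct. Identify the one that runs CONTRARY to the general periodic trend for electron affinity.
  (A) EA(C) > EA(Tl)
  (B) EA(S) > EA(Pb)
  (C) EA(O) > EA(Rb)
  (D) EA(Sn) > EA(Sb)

The general trend: electron affinity increases across a period and decreases down a group.
(A) C (period 2, group 14) vs Tl (period 6, group 13): the stated order agrees with the simple trend.
(B) S (period 3, group 16) vs Pb (period 6, group 14): the stated order agrees with the simple trend.
(C) O (period 2, group 16) vs Rb (period 5, group 1): the stated order agrees with the simple trend.
(D) Sn (period 5, group 14) vs Sb (period 5, group 15): the stated order contradicts the simple trend.
The exception is (D): adding an electron to Sb's half-filled 5p³ is unfavourable, so Sn has the more exothermic EA.

(D)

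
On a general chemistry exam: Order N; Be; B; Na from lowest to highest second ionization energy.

Be, B, N, Na

After 1 electron has been removed, what remains? N⁺ still has 4 valence electrons; Be⁺ still has 1 valence electron; B⁺ still has 2 valence electrons; Na⁺ is the bare [Ne] core.
Breaking into a closed-shell core is much more expensive than removing a leftover valence electron — Na has the largest IE_2 here.
Valence configurations: N⁺ [He]2s²2p², Be⁺ [He]2s¹, B⁺ [He]2s².
Approximate IE_2 values (kJ/mol): N 2856, Be 1757, B 2427, Na 4562.
So the second ionization energies run Be < B < N < Na.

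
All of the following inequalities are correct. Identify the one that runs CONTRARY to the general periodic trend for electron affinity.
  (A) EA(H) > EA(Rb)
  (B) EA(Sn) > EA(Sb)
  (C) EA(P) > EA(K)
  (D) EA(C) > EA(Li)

(B)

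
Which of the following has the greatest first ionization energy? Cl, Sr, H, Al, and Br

H

H is in period 1, group 1; Al is in period 3, group 13; Cl is in period 3, group 17; Br is in period 4, group 17; Sr is in period 5, group 2.
IE₁ increases left→right with effective nuclear charge and decreases top→bottom as the valence shell moves farther out.
Here both period and group differ, so the two effects have to be weighed against each other.
Al > Sr: both effects reinforce here, so Al is clearly the higher of the two.
Br > Al: period and group pull opposite ways; the across-period shift dominates (1140 vs 578 kJ/mol).
Cl > Br: Cl sits above Br in group 17, so the down-group effect alone puts Cl higher.
H > Cl: the two effects oppose for this pair; the down-group effect wins (1312 vs 1251 kJ/mol).
Approximate values (kJ/mol): H 1312, Al 578, Cl 1251, Br 1140, Sr 550.
The greatest first ionization energy among these belongs to H.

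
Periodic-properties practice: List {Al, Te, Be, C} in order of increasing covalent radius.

Be is in period 2, group 2; C is in period 2, group 14; Al is in period 3, group 13; Te is in period 5, group 16.
Radius decreases left→right (rising Z_eff, same n) and increases top→bottom (higher n).
These span different periods and groups, so the two trends combine.
Be > C: Be lies to the left of C in period 2, so the across-period effect alone puts Be larger.
Al > Be: period and group pull opposite ways; the down-group shift dominates (126 vs 102 pm).
Te > Al: period and group pull opposite ways; the down-group shift dominates (136 vs 126 pm).
Tabulated atomic radius (pm): Be 102, C 75, Al 126, Te 136.
So from smallest to largest: C < Be < Al < Te.

C, Be, Al, Te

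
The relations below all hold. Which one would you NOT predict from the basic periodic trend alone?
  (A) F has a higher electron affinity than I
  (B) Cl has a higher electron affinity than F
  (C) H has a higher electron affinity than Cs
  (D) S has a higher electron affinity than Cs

(B)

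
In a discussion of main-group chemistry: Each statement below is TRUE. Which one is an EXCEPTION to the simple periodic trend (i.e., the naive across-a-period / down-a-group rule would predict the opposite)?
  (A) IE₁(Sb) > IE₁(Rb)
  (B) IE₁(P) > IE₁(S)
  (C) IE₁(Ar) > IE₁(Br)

The general trend: first ionisation energy increases across a period and decreases down a group.
(A) Sb (period 5, group 15) vs Rb (period 5, group 1): the stated order agrees with the simple trend.
(B) P (period 3, group 15) vs S (period 3, group 16): the stated order contradicts the simple trend.
(C) Ar (period 3, group 18) vs Br (period 4, group 17): the stated order agrees with the simple trend.
The exception is (B): S (3p⁴) ionizes more easily than half-filled P (3p³) because the paired 3p electron in S is pushed out by e⁻–e⁻ repulsion.

(B)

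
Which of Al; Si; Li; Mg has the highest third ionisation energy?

Li

The third ionization energy removes an electron from the +2 ion. For each element: Al²⁺ still has 1 valence electron; Si²⁺ still has 2 valence electrons; Li²⁺ is already 1 electron into the core; Mg²⁺ is the bare [Ne] core.
Core electrons are held far more tightly than valence electrons, so Mg and Li top the IE_3 order.
Valence configurations: Al²⁺ [Ne]3s¹, Si²⁺ [Ne]3s².
The numbers (kJ/mol): Al 2745, Si 3232, Li 11815, Mg 7733.
Putting it together, IE_3: Al < Si < Mg < Li.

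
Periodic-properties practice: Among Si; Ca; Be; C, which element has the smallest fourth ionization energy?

Si

Consider each +3 ion: Si³⁺ still has 1 valence electron; Ca³⁺ is already 1 electron into the core; Be³⁺ is already 1 electron into the core; C³⁺ still has 1 valence electron.
Breaking into a closed-shell core is much more expensive than removing a leftover valence electron — Ca and Be have the largest IE_4 here.
Valence configurations: Si³⁺ [Ne]3s¹, C³⁺ [He]2s¹.
The numbers (kJ/mol): Si 4356, Ca 6491, Be 21007, C 6223.
So the fourth ionization energies run Si < C < Ca < Be.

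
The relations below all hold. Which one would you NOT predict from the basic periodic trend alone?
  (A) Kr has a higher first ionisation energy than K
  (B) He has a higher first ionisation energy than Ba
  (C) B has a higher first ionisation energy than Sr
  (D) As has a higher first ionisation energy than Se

(D)

The general trend: first ionisation energy increases across a period and decreases down a group.
(A) Kr (period 4, group 18) vs K (period 4, group 1): the stated order agrees with the simple trend.
(B) He (period 1, group 18) vs Ba (period 6, group 2): the stated order agrees with the simple trend.
(C) B (period 2, group 13) vs Sr (period 5, group 2): the stated order agrees with the simple trend.
(D) As (period 4, group 15) vs Se (period 4, group 16): the stated order contradicts the simple trend.
The exception is (D): Se (4p⁴) ionizes more easily than half-filled As (4p³).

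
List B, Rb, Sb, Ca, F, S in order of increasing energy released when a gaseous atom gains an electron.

B is in period 2, group 13; F is in period 2, group 17; S is in period 3, group 16; Ca is in period 4, group 2; Rb is in period 5, group 1; Sb is in period 5, group 15.
Atoms with high Z_eff and room in the valence shell (especially the halogens) have the most exothermic electron affinities.
Neither a single period nor a single group — weigh both effects.
B > Ca: both effects reinforce here, so B is clearly the higher of the two.
Rb > B: this pair runs against the simple trend — see the exception note.
Sb > Rb: Sb lies to the right of Rb in period 5, so the across-period effect alone puts Sb higher.
S > Sb: relative to Sb, both the across-period and down-group shifts push S's electron affinity up.
F > S: both effects reinforce here, so F is clearly the higher of the two.
Note the exception: Rb has a higher electron affinity than B, contrary to the simple trend — B's ns²np¹ configuration gives only a small electron affinity — the sparsely filled np subshell binds an added electron weakly.
Note the exception: Rb has a higher electron affinity than Ca, contrary to the simple trend — adding an electron to Ca (ns²) has to open a new, higher-energy np subshell, which is unfavourable.
Tabulated electron affinity (kJ/mol): B 27, F 328, S 200, Ca 2, Rb 47, Sb 103.
So from lowest to highest: Ca < B < Rb < Sb < S < F.

Ca < B < Rb < Sb < S < F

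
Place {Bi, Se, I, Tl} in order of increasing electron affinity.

Tl < Bi < Se < I

Adding an electron releases more energy for atoms nearer the top right (short of the noble gases).
Neither a single period nor a single group — weigh both effects.
Bi > Tl: Bi lies to the right of Tl in period 6, so the across-period effect alone puts Bi higher.
Se > Bi: relative to Bi, both the across-period and down-group shifts push Se's electron affinity up.
I > Se: period and group pull opposite ways; the across-period shift dominates (295 vs 195 kJ/mol).
Approximate values (kJ/mol): Se 195, I 295, Tl 19, Bi 91.
So from lowest to highest: Tl < Bi < Se < I.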